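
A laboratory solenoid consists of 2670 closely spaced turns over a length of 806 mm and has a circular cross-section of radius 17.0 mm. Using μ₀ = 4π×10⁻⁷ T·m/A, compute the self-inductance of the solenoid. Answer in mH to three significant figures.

L ≈ 10.1 mH

A = πr² = π(1.700×10^-2 m)² = 9.079×10^-4 m².
For a long solenoid, L = μ₀N²A/ℓ.
L = (4π×10⁻⁷)(2670)²(9.079×10^-4)/(0.806 m) = 1.009×10^-2 H.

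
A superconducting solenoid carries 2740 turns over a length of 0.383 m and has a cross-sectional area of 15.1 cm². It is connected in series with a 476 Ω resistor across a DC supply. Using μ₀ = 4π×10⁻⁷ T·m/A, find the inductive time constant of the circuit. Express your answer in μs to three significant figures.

A = 15.1 cm² = 1.510×10^-3 m².
L = μ₀N²A/ℓ = (4π×10⁻⁷)(2740)²(1.510×10^-3)/(0.383) = 3.720×10^-2 H.
τ = L/R = (3.720×10^-2)/(476) = 7.814×10^-5 s.

τ ≈ 78.1 μs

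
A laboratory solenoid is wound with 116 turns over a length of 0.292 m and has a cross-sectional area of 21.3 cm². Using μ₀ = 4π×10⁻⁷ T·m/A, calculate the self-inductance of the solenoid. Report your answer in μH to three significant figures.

L ≈ 123 μH

A = 21.3 cm² = 2.130×10^-3 m².
For a long solenoid, L = μ₀N²A/ℓ.
L = (4π×10⁻⁷)(116)²(2.130×10^-3)/(0.292 m) = 1.233×10^-4 H.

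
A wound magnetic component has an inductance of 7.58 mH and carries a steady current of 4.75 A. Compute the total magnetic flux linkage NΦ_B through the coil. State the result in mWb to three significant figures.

NΦ_B ≈ 36.0 mWb

From L = NΦ_B/I, the flux linkage is NΦ_B = LI.
NΦ_B = (7.580×10^-3 H)(4.75 A) = 3.601×10^-2 Wb.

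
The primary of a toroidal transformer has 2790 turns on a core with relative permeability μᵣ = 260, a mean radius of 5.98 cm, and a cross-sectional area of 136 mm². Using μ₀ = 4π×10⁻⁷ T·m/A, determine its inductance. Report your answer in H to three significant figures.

L ≈ 0.921 H

For a thin toroid, L = μ₀μᵣN²A/(2πR).
L = (4π×10⁻⁷)(260)(2790)²(1.360×10^-4) / (2π×5.980×10^-2 m) = 0.9206 H.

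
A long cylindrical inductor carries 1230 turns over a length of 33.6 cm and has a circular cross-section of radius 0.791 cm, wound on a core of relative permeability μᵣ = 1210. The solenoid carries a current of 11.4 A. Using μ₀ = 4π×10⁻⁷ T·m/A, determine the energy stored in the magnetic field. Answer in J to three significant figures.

A = πr² = π(7.910×10^-3 m)² = 1.966×10^-4 m².
L = μ₀μᵣN²A/ℓ = (4π×10⁻⁷)(1210)(1230)²(1.966×10^-4)/(0.336) = 1.346 H.
U = ½LI² = ½(1.346)(11.4)² = 87.448 J.

U ≈ 87.4 J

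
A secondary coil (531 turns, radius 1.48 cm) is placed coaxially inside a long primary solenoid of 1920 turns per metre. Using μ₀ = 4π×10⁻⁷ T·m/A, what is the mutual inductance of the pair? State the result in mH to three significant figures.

The outer solenoid produces a uniform field B₁ = μ₀n₁I₁ across the inner coil,
so the flux linkage is N₂Φ = N₂B₁A₂ = μ₀n₁N₂A₂·I₁, giving M = μ₀n₁N₂A₂.
A₂ = πr² = π(1.480×10^-2 m)² = 6.881×10^-4 m².
M = (4π×10⁻⁷)(1920)(531)(6.881×10^-4) = 8.816×10^-4 H.

M ≈ 0.882 mH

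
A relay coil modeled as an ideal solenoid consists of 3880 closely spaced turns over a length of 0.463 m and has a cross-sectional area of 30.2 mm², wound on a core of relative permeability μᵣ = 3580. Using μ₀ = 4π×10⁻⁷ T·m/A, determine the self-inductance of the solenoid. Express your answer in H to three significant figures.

L ≈ 4.42 H

A = 30.2 mm² = 3.020×10^-5 m².
For a long solenoid, L = μ₀μᵣN²A/ℓ.
L = (4π×10⁻⁷)(3580)(3880)²(3.020×10^-5)/(0.463 m) = 4.418 H.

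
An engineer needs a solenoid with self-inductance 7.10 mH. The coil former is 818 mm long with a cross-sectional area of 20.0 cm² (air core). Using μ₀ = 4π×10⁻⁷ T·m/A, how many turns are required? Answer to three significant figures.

A = 20.0 cm² = 2.000×10^-3 m².
From L = μ₀N²A/ℓ, N = √(Lℓ / (μ₀A)).
N = √[(7.100×10^-3)(0.818) / ((4π×10⁻⁷)×2.000×10^-3)] = √(2.311×10^6) ≈ 1520.1.

N ≈ 1520 turns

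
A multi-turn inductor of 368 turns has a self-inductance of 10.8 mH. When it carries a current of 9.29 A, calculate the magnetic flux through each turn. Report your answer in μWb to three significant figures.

From L = NΦ_B/I, the flux per turn is Φ_B = LI/N.
Φ_B = (1.080×10^-2 H)(9.29 A)/368 = 2.726×10^-4 Wb.

Φ_B ≈ 273 μWb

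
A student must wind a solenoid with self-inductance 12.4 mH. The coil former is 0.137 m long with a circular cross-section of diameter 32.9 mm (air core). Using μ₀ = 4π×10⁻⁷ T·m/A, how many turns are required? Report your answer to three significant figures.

A = π(d/2)² = π(1.645×10^-2 m)² = 8.501×10^-4 m².
From L = μ₀N²A/ℓ, N = √(Lℓ / (μ₀A)).
N = √[(1.240×10^-2)(0.137) / ((4π×10⁻⁷)×8.501×10^-4)] = √(1.590×10^6) ≈ 1261.0.

N ≈ 1260 turns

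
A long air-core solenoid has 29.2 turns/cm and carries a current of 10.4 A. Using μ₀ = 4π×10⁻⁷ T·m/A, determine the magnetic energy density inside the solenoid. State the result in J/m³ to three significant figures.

B = μ₀nI = (4π×10⁻⁷)(2.920×10^3)(10.4) = 3.816×10^-2 T.
u = B²/(2μ₀) = (3.816×10^-2)²/(2×4π×10⁻⁷) = 579.4 J/m³.

u ≈ 579 J/m³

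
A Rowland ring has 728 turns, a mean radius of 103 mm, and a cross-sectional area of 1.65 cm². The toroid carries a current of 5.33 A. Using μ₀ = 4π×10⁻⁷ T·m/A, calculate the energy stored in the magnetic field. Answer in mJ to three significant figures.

L = μ₀N²A/(2πR) = (4π×10⁻⁷)(728)²(1.650×10^-4)/(2π×0.103) = 1.698×10^-4 H.
U = ½LI² = ½(1.698×10^-4)(5.33)² = 2.412×10^-3 J.

U ≈ 2.41 mJ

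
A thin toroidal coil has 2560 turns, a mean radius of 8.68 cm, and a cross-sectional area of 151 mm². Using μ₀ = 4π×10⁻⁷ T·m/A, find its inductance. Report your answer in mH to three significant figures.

L ≈ 2.28 mH

For a thin toroid, L = μ₀N²A/(2πR).
L = (4π×10⁻⁷)(2560)²(1.510×10^-4) / (2π×8.680×10^-2 m) = 2.280×10^-3 H.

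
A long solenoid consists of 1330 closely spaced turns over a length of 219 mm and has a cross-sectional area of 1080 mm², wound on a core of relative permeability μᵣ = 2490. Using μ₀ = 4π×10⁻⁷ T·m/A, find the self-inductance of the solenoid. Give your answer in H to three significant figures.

L ≈ 27.3 H

A = 1080 mm² = 1.080×10^-3 m².
For a long solenoid, L = μ₀μᵣN²A/ℓ.
L = (4π×10⁻⁷)(2490)(1330)²(1.080×10^-3)/(0.219 m) = 27.3 H.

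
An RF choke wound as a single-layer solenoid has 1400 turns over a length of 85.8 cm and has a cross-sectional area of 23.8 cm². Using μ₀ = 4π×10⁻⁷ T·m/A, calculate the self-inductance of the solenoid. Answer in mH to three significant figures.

L ≈ 6.83 mH

A = 23.8 cm² = 2.380×10^-3 m².
For a long solenoid, L = μ₀N²A/ℓ.
L = (4π×10⁻⁷)(1400)²(2.380×10^-3)/(0.858 m) = 6.832×10^-3 H.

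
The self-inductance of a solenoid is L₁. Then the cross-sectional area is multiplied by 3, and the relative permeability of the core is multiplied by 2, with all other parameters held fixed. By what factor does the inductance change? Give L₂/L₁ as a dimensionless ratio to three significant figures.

For a solenoid, L ∝ μᵣN²A/ℓ.
L₂/L₁ = (3) × (2) = 6.00.

L₂/L₁ = 6.00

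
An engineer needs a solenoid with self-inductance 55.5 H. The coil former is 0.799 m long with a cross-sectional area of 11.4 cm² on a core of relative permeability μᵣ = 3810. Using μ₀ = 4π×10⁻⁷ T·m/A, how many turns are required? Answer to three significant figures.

A = 11.4 cm² = 1.140×10^-3 m².
From L = μ₀μᵣN²A/ℓ, N = √(Lℓ / (μ₀μᵣA)).
N = √[(55.5)(0.799) / ((4π×10⁻⁷)(3810)×1.140×10^-3)] = √(8.1246×10^6) ≈ 2850.4.

N ≈ 2850 turns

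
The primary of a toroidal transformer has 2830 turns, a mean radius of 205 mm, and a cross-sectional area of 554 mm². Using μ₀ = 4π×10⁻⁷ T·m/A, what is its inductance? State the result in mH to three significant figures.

L ≈ 4.33 mH

For a thin toroid, L = μ₀N²A/(2πR).
L = (4π×10⁻⁷)(2830)²(5.540×10^-4) / (2π×0.205 m) = 4.329×10^-3 H.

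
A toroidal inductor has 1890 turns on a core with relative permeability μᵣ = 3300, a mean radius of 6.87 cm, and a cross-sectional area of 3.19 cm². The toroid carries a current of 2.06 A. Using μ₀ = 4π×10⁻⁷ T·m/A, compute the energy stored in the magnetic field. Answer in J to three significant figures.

L = μ₀μᵣN²A/(2πR) = (4π×10⁻⁷)(3300)(1890)²(3.190×10^-4)/(2π×6.870×10^-2) = 10.947 H.
U = ½LI² = ½(10.947)(2.06)² = 23.23 J.

U ≈ 23.2 J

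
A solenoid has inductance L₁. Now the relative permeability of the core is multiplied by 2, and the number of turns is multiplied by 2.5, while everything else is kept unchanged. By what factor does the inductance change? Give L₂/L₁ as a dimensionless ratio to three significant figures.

L₂/L₁ = 12.5

For a solenoid, L ∝ μᵣN²A/ℓ.
L₂/L₁ = (2) × (2.5)^2 = 12.5.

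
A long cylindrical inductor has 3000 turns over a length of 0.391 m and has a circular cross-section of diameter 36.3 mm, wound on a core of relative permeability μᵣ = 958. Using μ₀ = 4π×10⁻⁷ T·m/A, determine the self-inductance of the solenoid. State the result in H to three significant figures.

A = π(d/2)² = π(1.815×10^-2 m)² = 1.0349×10^-3 m².
For a long solenoid, L = μ₀μᵣN²A/ℓ.
L = (4π×10⁻⁷)(958)(3000)²(1.0349×10^-3)/(0.391 m) = 28.68 H.

L ≈ 28.7 H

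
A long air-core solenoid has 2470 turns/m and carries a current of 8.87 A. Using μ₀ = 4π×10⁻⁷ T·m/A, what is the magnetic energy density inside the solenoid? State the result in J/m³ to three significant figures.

B = μ₀nI = (4π×10⁻⁷)(2.470×10^3)(8.87) = 2.753×10^-2 T.
u = B²/(2μ₀) = (2.753×10^-2)²/(2×4π×10⁻⁷) = 301.6 J/m³.

u ≈ 302 J/m³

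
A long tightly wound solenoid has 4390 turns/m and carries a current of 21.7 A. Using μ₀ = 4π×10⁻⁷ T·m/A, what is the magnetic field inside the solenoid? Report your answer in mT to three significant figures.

B ≈ 120 mT

Inside a long solenoid, B = μ₀nI.
B = (4π×10⁻⁷)(4.390×10^3 m⁻¹)(21.7 A) = 0.1197 T.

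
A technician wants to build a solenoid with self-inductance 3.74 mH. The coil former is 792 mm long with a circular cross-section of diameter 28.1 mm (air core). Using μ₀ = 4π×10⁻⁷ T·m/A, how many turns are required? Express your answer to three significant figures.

A = π(d/2)² = π(1.405×10^-2 m)² = 6.202×10^-4 m².
From L = μ₀N²A/ℓ, N = √(Lℓ / (μ₀A)).
N = √[(3.740×10^-3)(0.792) / ((4π×10⁻⁷)×6.202×10^-4)] = √(3.801×10^6) ≈ 1949.6.

N ≈ 1950 turns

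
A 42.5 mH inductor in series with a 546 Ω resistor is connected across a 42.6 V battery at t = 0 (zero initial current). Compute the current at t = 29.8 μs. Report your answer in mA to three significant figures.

I ≈ 24.8 mA

τ = L/R = 4.250×10^-2/546 = 7.784×10^-5 s; final current I_∞ = ε/R = 42.6/546 = 7.802×10^-2 A.
I(t) = I_∞(1 − e^(−t/τ)) with t/τ = 0.383.
I = (7.802×10^-2)(1 − e^(−0.383)) = 2.482×10^-2 A.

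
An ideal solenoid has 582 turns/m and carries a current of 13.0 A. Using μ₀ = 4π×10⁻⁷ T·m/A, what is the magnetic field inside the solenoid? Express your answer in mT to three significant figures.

Inside a long solenoid, B = μ₀nI.
B = (4π×10⁻⁷)(582 m⁻¹)(13.0 A) = 9.508×10^-3 T.

B ≈ 9.51 mT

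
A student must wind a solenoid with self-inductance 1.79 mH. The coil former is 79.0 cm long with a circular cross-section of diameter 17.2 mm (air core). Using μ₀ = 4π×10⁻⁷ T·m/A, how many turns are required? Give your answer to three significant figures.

A = π(d/2)² = π(8.600×10^-3 m)² = 2.324×10^-4 m².
From L = μ₀N²A/ℓ, N = √(Lℓ / (μ₀A)).
N = √[(1.790×10^-3)(0.79) / ((4π×10⁻⁷)×2.324×10^-4)] = √(4.843×10^6) ≈ 2200.7.

N ≈ 2200 turns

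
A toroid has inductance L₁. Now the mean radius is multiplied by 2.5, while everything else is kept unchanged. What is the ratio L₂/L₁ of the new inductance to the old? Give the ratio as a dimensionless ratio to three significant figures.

For a toroid, L ∝ μᵣN²A/R.
L₂/L₁ = (2.5)^-1 = 0.400.

L₂/L₁ = 0.400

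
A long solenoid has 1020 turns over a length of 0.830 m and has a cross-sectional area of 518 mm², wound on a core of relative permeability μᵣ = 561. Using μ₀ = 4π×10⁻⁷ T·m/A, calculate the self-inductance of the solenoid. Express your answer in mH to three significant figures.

L ≈ 458 mH

A = 518 mm² = 5.180×10^-4 m².
For a long solenoid, L = μ₀μᵣN²A/ℓ.
L = (4π×10⁻⁷)(561)(1020)²(5.180×10^-4)/(0.83 m) = 0.4577 H.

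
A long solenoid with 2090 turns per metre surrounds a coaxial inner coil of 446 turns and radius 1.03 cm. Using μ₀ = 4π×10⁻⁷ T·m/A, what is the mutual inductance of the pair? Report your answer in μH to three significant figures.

The outer solenoid produces a uniform field B₁ = μ₀n₁I₁ across the inner coil,
so the flux linkage is N₂Φ = N₂B₁A₂ = μ₀n₁N₂A₂·I₁, giving M = μ₀n₁N₂A₂.
A₂ = πr² = π(1.030×10^-2 m)² = 3.333×10^-4 m².
M = (4π×10⁻⁷)(2090)(446)(3.333×10^-4) = 3.904×10^-4 H.

M ≈ 390 μH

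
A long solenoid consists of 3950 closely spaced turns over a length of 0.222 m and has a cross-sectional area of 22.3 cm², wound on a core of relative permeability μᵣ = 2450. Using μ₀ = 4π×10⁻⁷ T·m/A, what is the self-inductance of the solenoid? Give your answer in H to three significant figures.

L ≈ 483 H

A = 22.3 cm² = 2.230×10^-3 m².
For a long solenoid, L = μ₀μᵣN²A/ℓ.
L = (4π×10⁻⁷)(2450)(3950)²(2.230×10^-3)/(0.222 m) = 482.5 H.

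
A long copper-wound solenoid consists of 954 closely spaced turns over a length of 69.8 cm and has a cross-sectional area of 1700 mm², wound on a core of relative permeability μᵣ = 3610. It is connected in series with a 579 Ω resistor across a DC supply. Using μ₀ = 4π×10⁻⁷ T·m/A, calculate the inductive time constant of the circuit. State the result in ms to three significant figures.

τ ≈ 17.4 ms

A = 1700 mm² = 1.700×10^-3 m².
L = μ₀μᵣN²A/ℓ = (4π×10⁻⁷)(3610)(954)²(1.700×10^-3)/(0.698) = 10.06 H.
τ = L/R = (10.06)/(579) = 1.737×10^-2 s.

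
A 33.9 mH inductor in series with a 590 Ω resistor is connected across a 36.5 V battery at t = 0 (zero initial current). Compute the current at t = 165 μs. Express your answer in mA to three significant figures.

τ = L/R = 3.390×10^-2/590 = 5.746×10^-5 s; final current I_∞ = ε/R = 36.5/590 = 6.186×10^-2 A.
I(t) = I_∞(1 − e^(−t/τ)) with t/τ = 2.872.
I = (6.186×10^-2)(1 − e^(−2.872)) = 5.836×10^-2 A.

I ≈ 58.4 mA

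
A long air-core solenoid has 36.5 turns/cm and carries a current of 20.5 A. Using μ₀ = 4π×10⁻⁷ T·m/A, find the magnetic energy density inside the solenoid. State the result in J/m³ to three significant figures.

u ≈ 3520 J/m³

B = μ₀nI = (4π×10⁻⁷)(3.650×10^3)(20.5) = 9.403×10^-2 T.
u = B²/(2μ₀) = (9.403×10^-2)²/(2×4π×10⁻⁷) = 3.518×10^3 J/m³.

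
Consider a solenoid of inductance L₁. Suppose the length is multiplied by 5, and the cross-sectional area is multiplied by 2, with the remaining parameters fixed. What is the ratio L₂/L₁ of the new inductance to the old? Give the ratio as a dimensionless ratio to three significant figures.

L₂/L₁ = 0.400

For a solenoid, L ∝ μᵣN²A/ℓ.
L₂/L₁ = (5)^-1 × (2) = 0.400.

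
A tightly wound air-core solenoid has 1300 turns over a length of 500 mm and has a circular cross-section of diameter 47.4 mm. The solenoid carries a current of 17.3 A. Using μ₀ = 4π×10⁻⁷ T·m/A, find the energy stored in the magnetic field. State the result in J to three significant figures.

U ≈ 1.12 J

A = π(d/2)² = π(2.370×10^-2 m)² = 1.7646×10^-3 m².
L = μ₀N²A/ℓ = (4π×10⁻⁷)(1300)²(1.7646×10^-3)/(0.5) = 7.495×10^-3 H.
U = ½LI² = ½(7.495×10^-3)(17.3)² = 1.122 J.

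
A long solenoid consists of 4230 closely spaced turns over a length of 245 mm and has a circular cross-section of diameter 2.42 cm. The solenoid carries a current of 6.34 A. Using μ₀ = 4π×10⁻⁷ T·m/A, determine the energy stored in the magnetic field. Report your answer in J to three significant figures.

A = π(d/2)² = π(1.210×10^-2 m)² = 4.600×10^-4 m².
L = μ₀N²A/ℓ = (4π×10⁻⁷)(4230)²(4.600×10^-4)/(0.245) = 4.221×10^-2 H.
U = ½LI² = ½(4.221×10^-2)(6.34)² = 0.8484 J.

U ≈ 0.848 J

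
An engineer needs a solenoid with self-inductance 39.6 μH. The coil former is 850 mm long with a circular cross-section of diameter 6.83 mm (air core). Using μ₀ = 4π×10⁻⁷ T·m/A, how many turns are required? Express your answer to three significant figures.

A = π(d/2)² = π(3.415×10^-3 m)² = 3.664×10^-5 m².
From L = μ₀N²A/ℓ, N = √(Lℓ / (μ₀A)).
N = √[(3.960×10^-5)(0.85) / ((4π×10⁻⁷)×3.664×10^-5)] = √(7.311×10^5) ≈ 855.0.

N ≈ 855 turns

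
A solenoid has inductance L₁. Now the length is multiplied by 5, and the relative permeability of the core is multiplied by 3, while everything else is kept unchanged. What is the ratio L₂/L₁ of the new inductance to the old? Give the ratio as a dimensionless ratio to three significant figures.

L₂/L₁ = 0.600

For a solenoid, L ∝ μᵣN²A/ℓ.
L₂/L₁ = (5)^-1 × (3) = 0.600.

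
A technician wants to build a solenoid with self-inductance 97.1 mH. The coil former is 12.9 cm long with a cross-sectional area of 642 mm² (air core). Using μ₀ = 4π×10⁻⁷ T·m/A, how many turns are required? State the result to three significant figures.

A = 642 mm² = 6.420×10^-4 m².
From L = μ₀N²A/ℓ, N = √(Lℓ / (μ₀A)).
N = √[(9.710×10^-2)(0.129) / ((4π×10⁻⁷)×6.420×10^-4)] = √(1.553×10^7) ≈ 3940.3.

N ≈ 3940 turns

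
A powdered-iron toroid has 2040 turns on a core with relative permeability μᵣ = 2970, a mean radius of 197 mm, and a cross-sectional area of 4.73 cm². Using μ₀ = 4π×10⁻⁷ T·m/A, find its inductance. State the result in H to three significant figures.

L ≈ 5.94 H

For a thin toroid, L = μ₀μᵣN²A/(2πR).
L = (4π×10⁻⁷)(2970)(2040)²(4.730×10^-4) / (2π×0.197 m) = 5.935 H.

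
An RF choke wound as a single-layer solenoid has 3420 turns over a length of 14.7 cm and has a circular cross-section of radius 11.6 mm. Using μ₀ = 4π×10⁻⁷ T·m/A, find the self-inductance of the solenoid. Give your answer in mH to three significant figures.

A = πr² = π(1.160×10^-2 m)² = 4.227×10^-4 m².
For a long solenoid, L = μ₀N²A/ℓ.
L = (4π×10⁻⁷)(3420)²(4.227×10^-4)/(0.147 m) = 4.227×10^-2 H.

L ≈ 42.3 mH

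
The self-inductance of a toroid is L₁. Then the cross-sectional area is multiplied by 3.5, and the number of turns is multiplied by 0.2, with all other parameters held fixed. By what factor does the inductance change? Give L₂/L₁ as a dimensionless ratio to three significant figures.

For a toroid, L ∝ μᵣN²A/R.
L₂/L₁ = (3.5) × (0.2)^2 = 0.140.

L₂/L₁ = 0.140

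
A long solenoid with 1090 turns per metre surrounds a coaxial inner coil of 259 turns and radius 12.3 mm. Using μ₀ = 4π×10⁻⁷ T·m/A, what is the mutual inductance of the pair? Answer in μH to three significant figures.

The outer solenoid produces a uniform field B₁ = μ₀n₁I₁ across the inner coil,
so the flux linkage is N₂Φ = N₂B₁A₂ = μ₀n₁N₂A₂·I₁, giving M = μ₀n₁N₂A₂.
A₂ = πr² = π(1.230×10^-2 m)² = 4.753×10^-4 m².
M = (4π×10⁻⁷)(1090)(259)(4.753×10^-4) = 1.686×10^-4 H.

M ≈ 169 μH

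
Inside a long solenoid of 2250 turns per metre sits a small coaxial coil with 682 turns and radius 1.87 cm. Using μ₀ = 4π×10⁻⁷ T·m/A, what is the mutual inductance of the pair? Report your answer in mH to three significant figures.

M ≈ 2.12 mH

The outer solenoid produces a uniform field B₁ = μ₀n₁I₁ across the inner coil,
so the flux linkage is N₂Φ = N₂B₁A₂ = μ₀n₁N₂A₂·I₁, giving M = μ₀n₁N₂A₂.
A₂ = πr² = π(1.870×10^-2 m)² = 1.099×10^-3 m².
M = (4π×10⁻⁷)(2250)(682)(1.099×10^-3) = 2.118×10^-3 H.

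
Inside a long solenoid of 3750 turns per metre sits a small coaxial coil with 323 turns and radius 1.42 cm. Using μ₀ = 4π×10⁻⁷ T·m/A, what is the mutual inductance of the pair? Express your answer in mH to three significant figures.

The outer solenoid produces a uniform field B₁ = μ₀n₁I₁ across the inner coil,
so the flux linkage is N₂Φ = N₂B₁A₂ = μ₀n₁N₂A₂·I₁, giving M = μ₀n₁N₂A₂.
A₂ = πr² = π(1.420×10^-2 m)² = 6.3347×10^-4 m².
M = (4π×10⁻⁷)(3750)(323)(6.3347×10^-4) = 9.642×10^-4 H.

M ≈ 0.964 mH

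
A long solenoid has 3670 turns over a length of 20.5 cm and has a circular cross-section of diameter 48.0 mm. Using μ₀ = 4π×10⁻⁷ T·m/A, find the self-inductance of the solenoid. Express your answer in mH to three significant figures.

A = π(d/2)² = π(2.400×10^-2 m)² = 1.810×10^-3 m².
For a long solenoid, L = μ₀N²A/ℓ.
L = (4π×10⁻⁷)(3670)²(1.810×10^-3)/(0.205 m) = 0.1494 H.

L ≈ 149 mH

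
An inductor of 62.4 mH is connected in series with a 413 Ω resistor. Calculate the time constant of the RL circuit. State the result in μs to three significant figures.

τ ≈ 151 μs

τ = L/R = (6.240×10^-2 H)/(413 Ω) = 1.511×10^-4 s.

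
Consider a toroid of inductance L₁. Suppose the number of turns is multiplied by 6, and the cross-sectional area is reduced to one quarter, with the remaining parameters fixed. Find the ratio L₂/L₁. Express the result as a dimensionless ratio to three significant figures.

For a toroid, L ∝ μᵣN²A/R.
L₂/L₁ = (6)^2 × (0.25) = 9.00.

L₂/L₁ = 9.00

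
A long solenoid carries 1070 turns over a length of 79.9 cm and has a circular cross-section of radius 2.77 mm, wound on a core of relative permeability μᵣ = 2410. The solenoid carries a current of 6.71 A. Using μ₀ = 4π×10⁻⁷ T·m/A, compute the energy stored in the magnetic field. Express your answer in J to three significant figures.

A = πr² = π(2.770×10^-3 m)² = 2.411×10^-5 m².
L = μ₀μᵣN²A/ℓ = (4π×10⁻⁷)(2410)(1070)²(2.411×10^-5)/(0.799) = 0.1046 H.
U = ½LI² = ½(0.1046)(6.71)² = 2.3549 J.

U ≈ 2.35 J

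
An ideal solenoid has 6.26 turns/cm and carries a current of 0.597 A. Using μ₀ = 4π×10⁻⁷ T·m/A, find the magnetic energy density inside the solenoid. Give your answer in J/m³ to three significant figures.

u ≈ 0.0878 J/m³

B = μ₀nI = (4π×10⁻⁷)(626)(0.597) = 4.696×10^-4 T.
u = B²/(2μ₀) = (4.696×10^-4)²/(2×4π×10⁻⁷) = 8.776×10^-2 J/m³.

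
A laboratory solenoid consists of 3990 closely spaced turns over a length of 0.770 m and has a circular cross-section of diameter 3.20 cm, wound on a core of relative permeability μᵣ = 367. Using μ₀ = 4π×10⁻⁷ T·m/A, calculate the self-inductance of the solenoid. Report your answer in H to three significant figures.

A = π(d/2)² = π(1.600×10^-2 m)² = 8.042×10^-4 m².
For a long solenoid, L = μ₀μᵣN²A/ℓ.
L = (4π×10⁻⁷)(367)(3990)²(8.042×10^-4)/(0.77 m) = 7.669 H.

L ≈ 7.67 H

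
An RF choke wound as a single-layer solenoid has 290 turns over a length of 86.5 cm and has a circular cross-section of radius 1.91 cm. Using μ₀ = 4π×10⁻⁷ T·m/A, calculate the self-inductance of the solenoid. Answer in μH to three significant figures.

L ≈ 140 μH

A = πr² = π(1.910×10^-2 m)² = 1.146×10^-3 m².
For a long solenoid, L = μ₀N²A/ℓ.
L = (4π×10⁻⁷)(290)²(1.146×10^-3)/(0.865 m) = 1.400×10^-4 H.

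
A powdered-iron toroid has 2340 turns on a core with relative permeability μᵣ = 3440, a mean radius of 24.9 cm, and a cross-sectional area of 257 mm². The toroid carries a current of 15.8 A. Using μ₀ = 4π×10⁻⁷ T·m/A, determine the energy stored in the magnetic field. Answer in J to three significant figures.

U ≈ 485 J

L = μ₀μᵣN²A/(2πR) = (4π×10⁻⁷)(3440)(2340)²(2.570×10^-4)/(2π×0.249) = 3.888 H.
U = ½LI² = ½(3.888)(15.8)² = 485.3 J.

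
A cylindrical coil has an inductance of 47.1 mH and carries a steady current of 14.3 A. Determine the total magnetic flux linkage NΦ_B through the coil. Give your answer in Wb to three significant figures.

NΦ_B ≈ 0.674 Wb

From L = NΦ_B/I, the flux linkage is NΦ_B = LI.
NΦ_B = (4.710×10^-2 H)(14.3 A) = 0.6735 Wb.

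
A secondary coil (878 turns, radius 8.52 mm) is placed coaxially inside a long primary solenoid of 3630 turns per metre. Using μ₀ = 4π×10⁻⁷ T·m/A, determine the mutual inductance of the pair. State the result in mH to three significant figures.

M ≈ 0.913 mH

The outer solenoid produces a uniform field B₁ = μ₀n₁I₁ across the inner coil,
so the flux linkage is N₂Φ = N₂B₁A₂ = μ₀n₁N₂A₂·I₁, giving M = μ₀n₁N₂A₂.
A₂ = πr² = π(8.520×10^-3 m)² = 2.280×10^-4 m².
M = (4π×10⁻⁷)(3630)(878)(2.280×10^-4) = 9.134×10^-4 H.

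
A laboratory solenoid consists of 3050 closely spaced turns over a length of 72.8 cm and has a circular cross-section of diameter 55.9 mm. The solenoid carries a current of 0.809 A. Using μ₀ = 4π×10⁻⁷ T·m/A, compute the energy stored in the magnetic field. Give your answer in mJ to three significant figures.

A = π(d/2)² = π(2.795×10^-2 m)² = 2.454×10^-3 m².
L = μ₀N²A/ℓ = (4π×10⁻⁷)(3050)²(2.454×10^-3)/(0.728) = 3.941×10^-2 H.
U = ½LI² = ½(3.941×10^-2)(0.809)² = 1.290×10^-2 J.

U ≈ 12.9 mJ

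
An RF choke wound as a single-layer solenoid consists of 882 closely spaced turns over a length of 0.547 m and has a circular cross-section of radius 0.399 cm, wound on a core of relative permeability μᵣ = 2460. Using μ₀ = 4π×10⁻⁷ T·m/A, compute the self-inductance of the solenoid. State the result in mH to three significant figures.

L ≈ 220 mH

A = πr² = π(3.990×10^-3 m)² = 5.001×10^-5 m².
For a long solenoid, L = μ₀μᵣN²A/ℓ.
L = (4π×10⁻⁷)(2460)(882)²(5.001×10^-5)/(0.547 m) = 0.2199 H.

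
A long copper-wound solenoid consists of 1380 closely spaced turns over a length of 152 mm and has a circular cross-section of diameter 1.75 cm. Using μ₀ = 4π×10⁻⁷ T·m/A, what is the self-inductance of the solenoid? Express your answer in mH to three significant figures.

A = π(d/2)² = π(8.750×10^-3 m)² = 2.405×10^-4 m².
For a long solenoid, L = μ₀N²A/ℓ.
L = (4π×10⁻⁷)(1380)²(2.405×10^-4)/(0.152 m) = 3.787×10^-3 H.

L ≈ 3.79 mH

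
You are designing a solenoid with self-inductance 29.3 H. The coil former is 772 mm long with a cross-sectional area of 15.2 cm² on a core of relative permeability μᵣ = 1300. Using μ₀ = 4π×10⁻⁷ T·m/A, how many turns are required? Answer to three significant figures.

N ≈ 3020 turns

A = 15.2 cm² = 1.520×10^-3 m².
From L = μ₀μᵣN²A/ℓ, N = √(Lℓ / (μ₀μᵣA)).
N = √[(29.3)(0.772) / ((4π×10⁻⁷)(1300)×1.520×10^-3)] = √(9.109×10^6) ≈ 3018.2.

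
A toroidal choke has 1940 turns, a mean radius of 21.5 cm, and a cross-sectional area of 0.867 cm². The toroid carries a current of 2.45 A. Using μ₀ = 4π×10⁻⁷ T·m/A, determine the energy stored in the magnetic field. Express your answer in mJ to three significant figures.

U ≈ 0.911 mJ

L = μ₀N²A/(2πR) = (4π×10⁻⁷)(1940)²(8.670×10^-5)/(2π×0.215) = 3.035×10^-4 H.
U = ½LI² = ½(3.035×10^-4)(2.45)² = 9.110×10^-4 J.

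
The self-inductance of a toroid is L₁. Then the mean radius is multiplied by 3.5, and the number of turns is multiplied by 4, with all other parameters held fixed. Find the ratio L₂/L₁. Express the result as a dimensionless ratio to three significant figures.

L₂/L₁ = 4.57

For a toroid, L ∝ μᵣN²A/R.
L₂/L₁ = (3.5)^-1 × (4)^2 = 4.57.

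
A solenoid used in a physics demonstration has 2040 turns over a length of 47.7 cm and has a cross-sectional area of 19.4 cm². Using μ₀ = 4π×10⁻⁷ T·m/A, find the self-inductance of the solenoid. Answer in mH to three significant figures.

A = 19.4 cm² = 1.940×10^-3 m².
For a long solenoid, L = μ₀N²A/ℓ.
L = (4π×10⁻⁷)(2040)²(1.940×10^-3)/(0.477 m) = 2.127×10^-2 H.

L ≈ 21.3 mH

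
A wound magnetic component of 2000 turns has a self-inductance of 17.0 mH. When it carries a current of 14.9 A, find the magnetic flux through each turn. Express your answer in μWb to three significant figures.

Φ_B ≈ 127 μWb

From L = NΦ_B/I, the flux per turn is Φ_B = LI/N.
Φ_B = (1.700×10^-2 H)(14.9 A)/2000 = 1.267×10^-4 Wb.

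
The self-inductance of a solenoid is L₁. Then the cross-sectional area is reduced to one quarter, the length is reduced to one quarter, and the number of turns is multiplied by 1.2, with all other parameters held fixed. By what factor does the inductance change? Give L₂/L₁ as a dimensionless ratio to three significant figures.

L₂/L₁ = 1.44

For a solenoid, L ∝ μᵣN²A/ℓ.
L₂/L₁ = (0.25) × (0.25)^-1 × (1.2)^2 = 1.44.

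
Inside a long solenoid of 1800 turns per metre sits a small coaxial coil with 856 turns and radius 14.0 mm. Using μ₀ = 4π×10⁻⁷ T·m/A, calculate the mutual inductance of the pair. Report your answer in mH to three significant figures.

M ≈ 1.19 mH

The outer solenoid produces a uniform field B₁ = μ₀n₁I₁ across the inner coil,
so the flux linkage is N₂Φ = N₂B₁A₂ = μ₀n₁N₂A₂·I₁, giving M = μ₀n₁N₂A₂.
A₂ = πr² = π(1.400×10^-2 m)² = 6.158×10^-4 m².
M = (4π×10⁻⁷)(1800)(856)(6.158×10^-4) = 1.192×10^-3 H.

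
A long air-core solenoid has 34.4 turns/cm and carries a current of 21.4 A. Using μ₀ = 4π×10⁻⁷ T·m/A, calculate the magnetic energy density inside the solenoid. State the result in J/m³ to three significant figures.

u ≈ 3410 J/m³

B = μ₀nI = (4π×10⁻⁷)(3.440×10^3)(21.4) = 9.251×10^-2 T.
u = B²/(2μ₀) = (9.251×10^-2)²/(2×4π×10⁻⁷) = 3.405×10^3 J/m³.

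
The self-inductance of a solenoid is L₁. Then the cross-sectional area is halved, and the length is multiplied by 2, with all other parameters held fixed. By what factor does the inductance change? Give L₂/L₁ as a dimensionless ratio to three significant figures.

For a solenoid, L ∝ μᵣN²A/ℓ.
L₂/L₁ = (0.5) × (2)^-1 = 0.250.

L₂/L₁ = 0.250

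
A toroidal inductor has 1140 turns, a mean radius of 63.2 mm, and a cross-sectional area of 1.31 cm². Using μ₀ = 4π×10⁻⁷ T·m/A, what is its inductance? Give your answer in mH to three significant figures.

For a thin toroid, L = μ₀N²A/(2πR).
L = (4π×10⁻⁷)(1140)²(1.310×10^-4) / (2π×6.320×10^-2 m) = 5.388×10^-4 H.

L ≈ 0.539 mH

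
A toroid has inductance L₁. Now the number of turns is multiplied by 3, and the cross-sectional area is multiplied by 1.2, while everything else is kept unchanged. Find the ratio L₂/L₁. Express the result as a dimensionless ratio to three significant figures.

L₂/L₁ = 10.8

For a toroid, L ∝ μᵣN²A/R.
L₂/L₁ = (3)^2 × (1.2) = 10.8.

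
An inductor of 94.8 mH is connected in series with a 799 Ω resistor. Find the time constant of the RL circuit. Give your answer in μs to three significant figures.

τ ≈ 119 μs

τ = L/R = (9.480×10^-2 H)/(799 Ω) = 1.186×10^-4 s.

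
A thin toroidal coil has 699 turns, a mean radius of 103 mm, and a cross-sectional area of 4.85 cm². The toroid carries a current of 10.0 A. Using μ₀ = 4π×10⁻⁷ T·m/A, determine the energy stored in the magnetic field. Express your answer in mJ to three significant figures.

L = μ₀N²A/(2πR) = (4π×10⁻⁷)(699)²(4.850×10^-4)/(2π×0.103) = 4.601×10^-4 H.
U = ½LI² = ½(4.601×10^-4)(10.0)² = 2.301×10^-2 J.

U ≈ 23.0 mJ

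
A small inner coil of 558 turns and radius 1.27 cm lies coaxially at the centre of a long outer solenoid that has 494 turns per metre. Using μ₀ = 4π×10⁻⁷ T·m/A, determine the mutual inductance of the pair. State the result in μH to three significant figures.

M ≈ 176 μH

The outer solenoid produces a uniform field B₁ = μ₀n₁I₁ across the inner coil,
so the flux linkage is N₂Φ = N₂B₁A₂ = μ₀n₁N₂A₂·I₁, giving M = μ₀n₁N₂A₂.
A₂ = πr² = π(1.270×10^-2 m)² = 5.067×10^-4 m².
M = (4π×10⁻⁷)(494)(558)(5.067×10^-4) = 1.755×10^-4 H.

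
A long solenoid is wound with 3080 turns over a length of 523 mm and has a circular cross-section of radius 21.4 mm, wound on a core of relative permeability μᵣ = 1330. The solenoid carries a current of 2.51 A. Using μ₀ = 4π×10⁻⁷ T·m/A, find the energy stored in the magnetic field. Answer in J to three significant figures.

U ≈ 137 J

A = πr² = π(2.140×10^-2 m)² = 1.439×10^-3 m².
L = μ₀μᵣN²A/ℓ = (4π×10⁻⁷)(1330)(3080)²(1.439×10^-3)/(0.523) = 43.62 H.
U = ½LI² = ½(43.62)(2.51)² = 137.4 J.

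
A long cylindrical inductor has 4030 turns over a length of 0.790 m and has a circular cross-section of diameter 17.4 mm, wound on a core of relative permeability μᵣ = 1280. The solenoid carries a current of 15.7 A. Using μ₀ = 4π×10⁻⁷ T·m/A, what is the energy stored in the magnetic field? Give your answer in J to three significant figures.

U ≈ 969 J

A = π(d/2)² = π(8.700×10^-3 m)² = 2.378×10^-4 m².
L = μ₀μᵣN²A/ℓ = (4π×10⁻⁷)(1280)(4030)²(2.378×10^-4)/(0.79) = 7.863 H.
U = ½LI² = ½(7.863)(15.7)² = 969.1 J.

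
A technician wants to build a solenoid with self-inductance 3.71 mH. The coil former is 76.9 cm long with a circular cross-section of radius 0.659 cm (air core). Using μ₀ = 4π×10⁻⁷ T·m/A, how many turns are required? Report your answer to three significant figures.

N ≈ 4080 turns

A = πr² = π(6.590×10^-3 m)² = 1.364×10^-4 m².
From L = μ₀N²A/ℓ, N = √(Lℓ / (μ₀A)).
N = √[(3.710×10^-3)(0.769) / ((4π×10⁻⁷)×1.364×10^-4)] = √(1.664×10^7) ≈ 4079.3.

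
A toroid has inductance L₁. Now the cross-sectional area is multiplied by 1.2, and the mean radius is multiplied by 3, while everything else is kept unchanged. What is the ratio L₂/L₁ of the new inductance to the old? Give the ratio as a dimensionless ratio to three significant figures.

L₂/L₁ = 0.400

For a toroid, L ∝ μᵣN²A/R.
L₂/L₁ = (1.2) × (3)^-1 = 0.400.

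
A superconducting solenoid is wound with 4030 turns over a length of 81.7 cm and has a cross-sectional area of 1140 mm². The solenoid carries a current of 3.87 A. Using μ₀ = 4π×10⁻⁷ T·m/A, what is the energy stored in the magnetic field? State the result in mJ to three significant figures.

A = 1140 mm² = 1.140×10^-3 m².
L = μ₀N²A/ℓ = (4π×10⁻⁷)(4030)²(1.140×10^-3)/(0.817) = 2.848×10^-2 H.
U = ½LI² = ½(2.848×10^-2)(3.87)² = 0.2133 J.

U ≈ 213 mJ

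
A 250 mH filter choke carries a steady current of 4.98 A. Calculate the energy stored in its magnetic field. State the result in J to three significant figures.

U ≈ 3.10 J

Stored magnetic energy: U = ½LI².
U = ½(0.25 H)(4.98 A)² = 3.1 J.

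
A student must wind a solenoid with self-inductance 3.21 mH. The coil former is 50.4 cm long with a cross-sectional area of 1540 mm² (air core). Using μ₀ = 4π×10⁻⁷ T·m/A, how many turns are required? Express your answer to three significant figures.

A = 1540 mm² = 1.540×10^-3 m².
From L = μ₀N²A/ℓ, N = √(Lℓ / (μ₀A)).
N = √[(3.210×10^-3)(0.504) / ((4π×10⁻⁷)×1.540×10^-3)] = √(8.360×10^5) ≈ 914.3.

N ≈ 914 turns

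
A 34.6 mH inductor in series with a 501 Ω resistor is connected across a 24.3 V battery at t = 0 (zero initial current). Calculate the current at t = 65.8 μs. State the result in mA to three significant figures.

τ = L/R = 3.460×10^-2/501 = 6.906×10^-5 s; final current I_∞ = ε/R = 24.3/501 = 4.850×10^-2 A.
I(t) = I_∞(1 − e^(−t/τ)) with t/τ = 0.953.
I = (4.850×10^-2)(1 − e^(−0.953)) = 2.980×10^-2 A.

I ≈ 29.8 mA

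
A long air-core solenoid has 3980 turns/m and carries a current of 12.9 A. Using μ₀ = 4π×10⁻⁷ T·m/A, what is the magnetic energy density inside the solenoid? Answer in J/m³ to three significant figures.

u ≈ 1660 J/m³

B = μ₀nI = (4π×10⁻⁷)(3.980×10^3)(12.9) = 6.452×10^-2 T.
u = B²/(2μ₀) = (6.452×10^-2)²/(2×4π×10⁻⁷) = 1.656×10^3 J/m³.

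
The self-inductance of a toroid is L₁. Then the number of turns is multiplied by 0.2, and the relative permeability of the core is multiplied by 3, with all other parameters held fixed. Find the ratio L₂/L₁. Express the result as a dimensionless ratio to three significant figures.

L₂/L₁ = 0.120

For a toroid, L ∝ μᵣN²A/R.
L₂/L₁ = (0.2)^2 × (3) = 0.120.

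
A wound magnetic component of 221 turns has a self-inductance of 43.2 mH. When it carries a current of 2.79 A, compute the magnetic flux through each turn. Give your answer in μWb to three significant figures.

From L = NΦ_B/I, the flux per turn is Φ_B = LI/N.
Φ_B = (4.320×10^-2 H)(2.79 A)/221 = 5.454×10^-4 Wb.

Φ_B ≈ 545 μWb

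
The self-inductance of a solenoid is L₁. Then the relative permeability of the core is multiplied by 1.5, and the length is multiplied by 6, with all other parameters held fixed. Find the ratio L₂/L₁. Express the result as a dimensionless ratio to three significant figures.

For a solenoid, L ∝ μᵣN²A/ℓ.
L₂/L₁ = (1.5) × (6)^-1 = 0.250.

L₂/L₁ = 0.250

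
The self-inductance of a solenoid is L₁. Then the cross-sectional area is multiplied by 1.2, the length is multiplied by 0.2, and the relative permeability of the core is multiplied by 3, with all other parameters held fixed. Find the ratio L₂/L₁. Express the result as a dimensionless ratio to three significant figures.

L₂/L₁ = 18.0

For a solenoid, L ∝ μᵣN²A/ℓ.
L₂/L₁ = (1.2) × (0.2)^-1 × (3) = 18.0.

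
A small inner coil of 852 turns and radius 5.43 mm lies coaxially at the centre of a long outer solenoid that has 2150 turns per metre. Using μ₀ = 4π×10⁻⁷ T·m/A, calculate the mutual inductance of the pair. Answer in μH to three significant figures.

M ≈ 213 μH

The outer solenoid produces a uniform field B₁ = μ₀n₁I₁ across the inner coil,
so the flux linkage is N₂Φ = N₂B₁A₂ = μ₀n₁N₂A₂·I₁, giving M = μ₀n₁N₂A₂.
A₂ = πr² = π(5.430×10^-3 m)² = 9.263×10^-5 m².
M = (4π×10⁻⁷)(2150)(852)(9.263×10^-5) = 2.132×10^-4 H.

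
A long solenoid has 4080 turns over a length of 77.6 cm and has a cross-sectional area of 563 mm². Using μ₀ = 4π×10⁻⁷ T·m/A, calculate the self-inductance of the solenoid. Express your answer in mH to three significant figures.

A = 563 mm² = 5.630×10^-4 m².
For a long solenoid, L = μ₀N²A/ℓ.
L = (4π×10⁻⁷)(4080)²(5.630×10^-4)/(0.776 m) = 1.518×10^-2 H.

L ≈ 15.2 mH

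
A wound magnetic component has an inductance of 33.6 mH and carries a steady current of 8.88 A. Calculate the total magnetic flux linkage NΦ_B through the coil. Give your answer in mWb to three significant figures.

NΦ_B ≈ 298 mWb

From L = NΦ_B/I, the flux linkage is NΦ_B = LI.
NΦ_B = (3.360×10^-2 H)(8.88 A) = 0.2984 Wb.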